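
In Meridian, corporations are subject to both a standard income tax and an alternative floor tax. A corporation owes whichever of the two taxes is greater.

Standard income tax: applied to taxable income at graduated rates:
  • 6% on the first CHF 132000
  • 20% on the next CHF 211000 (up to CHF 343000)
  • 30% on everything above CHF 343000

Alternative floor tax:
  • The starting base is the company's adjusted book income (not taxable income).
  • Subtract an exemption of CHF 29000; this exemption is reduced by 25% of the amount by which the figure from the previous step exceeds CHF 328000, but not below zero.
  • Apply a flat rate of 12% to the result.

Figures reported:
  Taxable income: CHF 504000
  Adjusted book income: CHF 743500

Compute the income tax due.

Standard income tax:
  CHF 132000 × 6% = CHF 7920
  CHF 211000 × 20% = CHF 42200
  CHF 161000 × 30% = CHF 48300
  → CHF 98420

Alternative floor tax:
  Base (adjusted book income): CHF 743500
  Exemption: 25% × (CHF 743500 − CHF 328000) = CHF 103875 ≥ CHF 29000, so the exemption is fully phased out
  Base: CHF 743500 − CHF 0 = CHF 743500
  CHF 743500 × 12% = CHF 89220

CHF 98420 > CHF 89220, so the standard income tax governs.

CHF 98420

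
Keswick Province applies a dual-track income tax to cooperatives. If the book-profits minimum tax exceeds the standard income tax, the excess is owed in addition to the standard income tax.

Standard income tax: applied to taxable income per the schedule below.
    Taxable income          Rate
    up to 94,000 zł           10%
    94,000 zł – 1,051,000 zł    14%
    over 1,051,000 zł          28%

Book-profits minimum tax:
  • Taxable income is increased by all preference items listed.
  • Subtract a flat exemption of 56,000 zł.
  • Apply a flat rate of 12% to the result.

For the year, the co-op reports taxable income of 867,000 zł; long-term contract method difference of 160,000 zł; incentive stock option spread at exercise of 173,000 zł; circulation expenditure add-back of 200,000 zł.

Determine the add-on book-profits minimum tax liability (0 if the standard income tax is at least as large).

43,660 zł

Standard income tax:
  94,000 zł × 10% = 9,400 zł
  773,000 zł × 14% = 108,220 zł
  → 117,620 zł

Book-profits minimum tax:
  Adjusted income: 867,000 zł + 160,000 zł + 173,000 zł + 200,000 zł = 1,400,000 zł
  Less exemption 56,000 zł → base 1,344,000 zł
  1,344,000 zł × 12% = 161,280 zł

Excess of book-profits minimum tax over standard income tax: 161,280 zł − 117,620 zł = 43,660 zł.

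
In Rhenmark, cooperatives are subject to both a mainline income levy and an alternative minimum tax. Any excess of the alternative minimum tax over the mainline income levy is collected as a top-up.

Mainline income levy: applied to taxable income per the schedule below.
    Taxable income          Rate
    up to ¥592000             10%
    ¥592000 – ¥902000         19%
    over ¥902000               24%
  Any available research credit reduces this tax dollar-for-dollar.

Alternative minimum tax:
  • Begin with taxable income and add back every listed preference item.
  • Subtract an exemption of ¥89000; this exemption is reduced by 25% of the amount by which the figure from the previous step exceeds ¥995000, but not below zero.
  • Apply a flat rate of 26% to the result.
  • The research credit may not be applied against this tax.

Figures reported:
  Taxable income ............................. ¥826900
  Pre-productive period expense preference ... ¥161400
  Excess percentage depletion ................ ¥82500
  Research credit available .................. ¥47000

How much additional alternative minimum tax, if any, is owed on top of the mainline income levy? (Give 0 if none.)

¥203364

Alternative minimum tax:
  Adjusted income: ¥826900 + ¥161400 + ¥82500 = ¥1070800
  Exemption: ¥89000 − 25% × (¥1070800 − ¥995000) = ¥89000 − ¥18950 = ¥70050
  Base: ¥1070800 − ¥70050 = ¥1000750
  ¥1000750 × 26% = ¥260195

Mainline income levy:
  ¥592000 × 10% = ¥59200
  ¥234900 × 19% = ¥44631
  → ¥103831
  Less research credit ¥47000 → ¥56831

Excess of alternative minimum tax over mainline income levy: ¥260195 − ¥56831 = ¥203364.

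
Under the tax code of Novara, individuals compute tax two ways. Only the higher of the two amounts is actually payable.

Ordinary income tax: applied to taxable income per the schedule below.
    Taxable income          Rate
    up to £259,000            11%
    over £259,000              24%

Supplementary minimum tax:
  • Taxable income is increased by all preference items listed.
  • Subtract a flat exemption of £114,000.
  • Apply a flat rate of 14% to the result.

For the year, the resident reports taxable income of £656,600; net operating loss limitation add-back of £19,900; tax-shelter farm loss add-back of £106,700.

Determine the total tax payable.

£123,914

Supplementary minimum tax:
  Adjusted income: £656,600 + £19,900 + £106,700 = £783,200
  Less exemption £114,000 → base £669,200
  £669,200 × 14% = £93,688

Ordinary income tax:
  £259,000 × 11% = £28,490
  £397,600 × 24% = £95,424
  → £123,914

£123,914 > £93,688, so the ordinary income tax governs.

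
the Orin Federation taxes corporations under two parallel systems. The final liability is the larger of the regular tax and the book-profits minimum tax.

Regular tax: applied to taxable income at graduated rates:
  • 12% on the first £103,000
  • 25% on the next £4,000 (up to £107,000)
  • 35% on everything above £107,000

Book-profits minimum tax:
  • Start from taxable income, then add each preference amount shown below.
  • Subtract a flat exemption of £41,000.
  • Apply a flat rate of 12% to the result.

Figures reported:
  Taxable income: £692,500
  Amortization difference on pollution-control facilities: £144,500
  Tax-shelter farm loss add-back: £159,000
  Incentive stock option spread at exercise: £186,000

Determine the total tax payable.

£218,285

Regular tax:
  £103,000 × 12% = £12,360
  £4,000 × 25% = £1,000
  £585,500 × 35% = £204,925
  → £218,285

Book-profits minimum tax:
  Adjusted income: £692,500 + £144,500 + £159,000 + £186,000 = £1,182,000
  Less exemption £41,000 → base £1,141,000
  £1,141,000 × 12% = £136,920

£218,285 > £136,920, so the regular tax governs.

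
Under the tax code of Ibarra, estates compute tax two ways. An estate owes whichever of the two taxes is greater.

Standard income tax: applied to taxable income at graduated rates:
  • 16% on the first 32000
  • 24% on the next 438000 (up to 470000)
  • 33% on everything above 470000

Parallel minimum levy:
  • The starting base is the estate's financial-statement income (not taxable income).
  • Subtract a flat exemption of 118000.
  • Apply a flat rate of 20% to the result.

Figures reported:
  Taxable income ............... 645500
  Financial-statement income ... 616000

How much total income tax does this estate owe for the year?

Parallel minimum levy:
  Base (financial-statement income): 616000
  Less exemption 118000 → base 498000
  498000 × 20% = 99600

Standard income tax:
  32000 × 16% = 5120
  438000 × 24% = 105120
  175500 × 33% = 57915
  → 168155

168155 > 99600, so the standard income tax governs.

168155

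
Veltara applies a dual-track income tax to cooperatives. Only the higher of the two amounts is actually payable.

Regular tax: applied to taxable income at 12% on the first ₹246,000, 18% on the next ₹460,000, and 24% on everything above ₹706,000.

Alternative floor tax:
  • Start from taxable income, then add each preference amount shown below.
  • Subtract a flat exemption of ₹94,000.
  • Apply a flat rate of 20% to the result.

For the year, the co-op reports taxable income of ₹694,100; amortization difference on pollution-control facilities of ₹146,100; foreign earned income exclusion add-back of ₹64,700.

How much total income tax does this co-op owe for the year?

Regular tax:
  ₹246,000 × 12% = ₹29,520
  ₹448,100 × 18% = ₹80,658
  → ₹110,178

Alternative floor tax:
  Adjusted income: ₹694,100 + ₹146,100 + ₹64,700 = ₹904,900
  Less exemption ₹94,000 → base ₹810,900
  ₹810,900 × 20% = ₹162,180

₹162,180 > ₹110,178, so the alternative floor tax is the binding amount.

₹162,180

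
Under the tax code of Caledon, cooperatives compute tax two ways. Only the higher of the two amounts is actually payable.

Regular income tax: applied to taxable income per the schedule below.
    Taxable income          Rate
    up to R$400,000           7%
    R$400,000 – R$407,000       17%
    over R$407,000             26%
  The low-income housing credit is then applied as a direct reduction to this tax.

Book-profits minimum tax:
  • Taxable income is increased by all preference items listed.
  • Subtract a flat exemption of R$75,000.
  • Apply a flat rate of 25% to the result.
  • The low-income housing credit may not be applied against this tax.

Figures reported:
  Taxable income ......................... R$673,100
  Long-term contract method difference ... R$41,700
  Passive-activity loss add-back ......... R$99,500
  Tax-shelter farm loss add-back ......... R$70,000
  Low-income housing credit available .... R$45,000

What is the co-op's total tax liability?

Book-profits minimum tax:
  Adjusted income: R$673,100 + R$41,700 + R$99,500 + R$70,000 = R$884,300
  Less exemption R$75,000 → base R$809,300
  R$809,300 × 25% = R$202,325

Regular income tax:
  R$400,000 × 7% = R$28,000
  R$7,000 × 17% = R$1,190
  R$266,100 × 26% = R$69,186
  → R$98,376
  Less low-income housing credit R$45,000 → R$53,376

R$202,325 > R$53,376, so the book-profits minimum tax is the binding amount.

R$202,325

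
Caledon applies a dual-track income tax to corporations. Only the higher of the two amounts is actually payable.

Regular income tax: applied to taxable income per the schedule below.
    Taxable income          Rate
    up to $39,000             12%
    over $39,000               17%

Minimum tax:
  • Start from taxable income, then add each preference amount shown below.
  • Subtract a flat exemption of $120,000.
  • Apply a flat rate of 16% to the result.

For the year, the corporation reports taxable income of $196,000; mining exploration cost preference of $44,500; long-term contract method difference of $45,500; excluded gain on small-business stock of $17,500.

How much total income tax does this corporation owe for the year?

$31,370

Minimum tax:
  Adjusted income: $196,000 + $44,500 + $45,500 + $17,500 = $303,500
  Less exemption $120,000 → base $183,500
  $183,500 × 16% = $29,360

Regular income tax:
  $39,000 × 12% = $4,680
  $157,000 × 17% = $26,690
  → $31,370

$31,370 > $29,360, so the regular income tax governs.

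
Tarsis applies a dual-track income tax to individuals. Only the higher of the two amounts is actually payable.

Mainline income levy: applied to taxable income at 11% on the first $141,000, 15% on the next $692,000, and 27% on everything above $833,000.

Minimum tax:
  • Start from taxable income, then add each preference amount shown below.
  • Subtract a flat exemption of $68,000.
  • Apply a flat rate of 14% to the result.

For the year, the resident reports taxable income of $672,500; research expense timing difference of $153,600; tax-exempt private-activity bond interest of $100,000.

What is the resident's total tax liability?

Mainline income levy:
  $141,000 × 11% = $15,510
  $531,500 × 15% = $79,725
  → $95,235

Minimum tax:
  Adjusted income: $672,500 + $153,600 + $100,000 = $926,100
  Less exemption $68,000 → base $858,100
  $858,100 × 14% = $120,134

$120,134 > $95,235, so the minimum tax is the binding amount.

$120,134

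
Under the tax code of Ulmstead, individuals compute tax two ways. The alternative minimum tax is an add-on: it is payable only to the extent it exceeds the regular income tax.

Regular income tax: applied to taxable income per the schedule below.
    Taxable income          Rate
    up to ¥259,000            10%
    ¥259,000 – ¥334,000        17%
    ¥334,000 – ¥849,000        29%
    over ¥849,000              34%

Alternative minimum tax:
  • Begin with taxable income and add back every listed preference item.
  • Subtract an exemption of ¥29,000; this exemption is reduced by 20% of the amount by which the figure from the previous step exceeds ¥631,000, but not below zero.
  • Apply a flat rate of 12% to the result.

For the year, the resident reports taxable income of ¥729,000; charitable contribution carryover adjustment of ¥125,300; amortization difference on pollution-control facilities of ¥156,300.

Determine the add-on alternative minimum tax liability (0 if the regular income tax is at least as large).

¥0

Alternative minimum tax:
  Adjusted income: ¥729,000 + ¥125,300 + ¥156,300 = ¥1,010,600
  Exemption: 20% × (¥1,010,600 − ¥631,000) = ¥75,920 ≥ ¥29,000, so the exemption is fully phased out
  Base: ¥1,010,600 − ¥0 = ¥1,010,600
  ¥1,010,600 × 12% = ¥121,272

Regular income tax:
  ¥259,000 × 10% = ¥25,900
  ¥75,000 × 17% = ¥12,750
  ¥395,000 × 29% = ¥114,550
  → ¥153,200

¥121,272 ≤ ¥153,200, so no add-on is due.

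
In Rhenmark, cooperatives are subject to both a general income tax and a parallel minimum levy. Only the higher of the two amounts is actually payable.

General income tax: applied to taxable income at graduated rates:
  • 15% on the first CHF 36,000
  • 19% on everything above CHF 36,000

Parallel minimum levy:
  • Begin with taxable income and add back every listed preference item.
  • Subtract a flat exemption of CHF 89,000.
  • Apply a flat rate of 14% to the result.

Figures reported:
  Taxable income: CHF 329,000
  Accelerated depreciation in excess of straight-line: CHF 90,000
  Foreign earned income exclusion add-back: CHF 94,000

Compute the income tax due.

General income tax:
  CHF 36,000 × 15% = CHF 5,400
  CHF 293,000 × 19% = CHF 55,670
  → CHF 61,070

Parallel minimum levy:
  Adjusted income: CHF 329,000 + CHF 90,000 + CHF 94,000 = CHF 513,000
  Less exemption CHF 89,000 → base CHF 424,000
  CHF 424,000 × 14% = CHF 59,360

CHF 61,070 > CHF 59,360, so the general income tax governs.

CHF 61,070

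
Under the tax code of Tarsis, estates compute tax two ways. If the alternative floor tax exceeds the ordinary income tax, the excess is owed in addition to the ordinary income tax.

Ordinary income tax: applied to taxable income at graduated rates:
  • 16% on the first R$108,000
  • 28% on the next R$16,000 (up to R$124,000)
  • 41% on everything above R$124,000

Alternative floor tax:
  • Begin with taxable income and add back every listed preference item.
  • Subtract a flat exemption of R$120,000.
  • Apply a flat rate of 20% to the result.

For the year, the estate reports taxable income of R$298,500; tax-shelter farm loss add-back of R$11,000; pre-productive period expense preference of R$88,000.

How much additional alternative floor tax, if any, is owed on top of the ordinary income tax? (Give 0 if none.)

Alternative floor tax:
  Adjusted income: R$298,500 + R$11,000 + R$88,000 = R$397,500
  Less exemption R$120,000 → base R$277,500
  R$277,500 × 20% = R$55,500

Ordinary income tax:
  R$108,000 × 16% = R$17,280
  R$16,000 × 28% = R$4,480
  R$174,500 × 41% = R$71,545
  → R$93,305

R$55,500 ≤ R$93,305, so no add-on is due.

R$0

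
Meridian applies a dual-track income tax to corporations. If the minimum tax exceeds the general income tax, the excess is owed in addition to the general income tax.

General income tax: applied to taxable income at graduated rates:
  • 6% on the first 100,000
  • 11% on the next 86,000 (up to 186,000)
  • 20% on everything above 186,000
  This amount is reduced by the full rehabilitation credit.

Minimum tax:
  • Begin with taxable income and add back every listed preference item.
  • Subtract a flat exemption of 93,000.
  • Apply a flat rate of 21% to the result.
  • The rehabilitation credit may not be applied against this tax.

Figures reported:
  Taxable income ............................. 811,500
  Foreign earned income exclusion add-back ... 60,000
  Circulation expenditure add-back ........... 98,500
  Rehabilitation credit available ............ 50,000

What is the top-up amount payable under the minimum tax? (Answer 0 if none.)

General income tax:
  100,000 × 6% = 6,000
  86,000 × 11% = 9,460
  625,500 × 20% = 125,100
  → 140,560
  Less rehabilitation credit 50,000 → 90,560

Minimum tax:
  Adjusted income: 811,500 + 60,000 + 98,500 = 970,000
  Less exemption 93,000 → base 877,000
  877,000 × 21% = 184,170

Excess of minimum tax over general income tax: 184,170 − 90,560 = 93,610.

93,610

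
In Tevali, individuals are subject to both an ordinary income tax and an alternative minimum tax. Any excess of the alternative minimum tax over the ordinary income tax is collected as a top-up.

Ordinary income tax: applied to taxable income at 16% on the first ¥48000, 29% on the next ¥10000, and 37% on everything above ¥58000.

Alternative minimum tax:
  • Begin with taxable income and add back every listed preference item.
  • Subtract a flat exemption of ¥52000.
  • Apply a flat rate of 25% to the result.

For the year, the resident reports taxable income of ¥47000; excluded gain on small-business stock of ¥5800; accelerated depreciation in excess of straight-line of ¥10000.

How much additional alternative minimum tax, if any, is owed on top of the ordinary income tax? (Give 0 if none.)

Alternative minimum tax:
  Adjusted income: ¥47000 + ¥5800 + ¥10000 = ¥62800
  Less exemption ¥52000 → base ¥10800
  ¥10800 × 25% = ¥2700

Ordinary income tax:
  ¥47000 × 16% = ¥7520

¥2700 ≤ ¥7520, so no add-on is due.

¥0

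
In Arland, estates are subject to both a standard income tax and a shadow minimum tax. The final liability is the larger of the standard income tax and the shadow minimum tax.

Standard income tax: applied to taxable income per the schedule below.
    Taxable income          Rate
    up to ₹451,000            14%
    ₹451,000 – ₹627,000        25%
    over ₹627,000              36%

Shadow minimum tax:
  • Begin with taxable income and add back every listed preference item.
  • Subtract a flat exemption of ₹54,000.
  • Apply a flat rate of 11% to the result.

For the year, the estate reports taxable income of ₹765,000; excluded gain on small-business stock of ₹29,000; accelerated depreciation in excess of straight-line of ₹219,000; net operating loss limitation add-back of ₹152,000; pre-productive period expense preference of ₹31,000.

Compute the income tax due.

₹156,820

Standard income tax:
  ₹451,000 × 14% = ₹63,140
  ₹176,000 × 25% = ₹44,000
  ₹138,000 × 36% = ₹49,680
  → ₹156,820

Shadow minimum tax:
  Adjusted income: ₹765,000 + ₹29,000 + ₹219,000 + ₹152,000 + ₹31,000 = ₹1,196,000
  Less exemption ₹54,000 → base ₹1,142,000
  ₹1,142,000 × 11% = ₹125,620

₹156,820 > ₹125,620, so the standard income tax governs.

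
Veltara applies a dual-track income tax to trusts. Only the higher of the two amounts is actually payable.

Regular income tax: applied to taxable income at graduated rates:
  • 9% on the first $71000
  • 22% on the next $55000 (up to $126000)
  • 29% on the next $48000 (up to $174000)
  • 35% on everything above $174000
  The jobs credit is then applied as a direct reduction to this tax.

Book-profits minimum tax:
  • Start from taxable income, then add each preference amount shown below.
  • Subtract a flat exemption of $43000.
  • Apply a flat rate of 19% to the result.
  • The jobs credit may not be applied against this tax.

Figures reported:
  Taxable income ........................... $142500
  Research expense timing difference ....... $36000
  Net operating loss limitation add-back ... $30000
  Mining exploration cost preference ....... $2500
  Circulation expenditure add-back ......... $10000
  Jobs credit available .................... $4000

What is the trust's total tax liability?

Regular income tax:
  $71000 × 9% = $6390
  $55000 × 22% = $12100
  $16500 × 29% = $4785
  → $23275
  Less jobs credit $4000 → $19275

Book-profits minimum tax:
  Adjusted income: $142500 + $36000 + $30000 + $2500 + $10000 = $221000
  Less exemption $43000 → base $178000
  $178000 × 19% = $33820

$33820 > $19275, so the book-profits minimum tax is the binding amount.

$33820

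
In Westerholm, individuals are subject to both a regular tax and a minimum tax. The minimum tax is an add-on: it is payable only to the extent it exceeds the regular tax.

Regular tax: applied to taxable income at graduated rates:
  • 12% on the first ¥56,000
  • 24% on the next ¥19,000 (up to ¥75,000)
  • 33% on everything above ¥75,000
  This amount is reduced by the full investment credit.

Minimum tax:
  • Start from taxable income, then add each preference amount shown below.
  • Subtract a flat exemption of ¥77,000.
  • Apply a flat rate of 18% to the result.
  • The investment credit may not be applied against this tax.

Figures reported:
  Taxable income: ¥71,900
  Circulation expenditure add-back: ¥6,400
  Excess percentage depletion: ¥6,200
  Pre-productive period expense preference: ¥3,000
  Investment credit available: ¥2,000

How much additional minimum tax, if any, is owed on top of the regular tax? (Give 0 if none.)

Regular tax:
  ¥56,000 × 12% = ¥6,720
  ¥15,900 × 24% = ¥3,816
  → ¥10,536
  Less investment credit ¥2,000 → ¥8,536

Minimum tax:
  Adjusted income: ¥71,900 + ¥6,400 + ¥6,200 + ¥3,000 = ¥87,500
  Less exemption ¥77,000 → base ¥10,500
  ¥10,500 × 18% = ¥1,890

¥1,890 ≤ ¥8,536, so no add-on is due.

¥0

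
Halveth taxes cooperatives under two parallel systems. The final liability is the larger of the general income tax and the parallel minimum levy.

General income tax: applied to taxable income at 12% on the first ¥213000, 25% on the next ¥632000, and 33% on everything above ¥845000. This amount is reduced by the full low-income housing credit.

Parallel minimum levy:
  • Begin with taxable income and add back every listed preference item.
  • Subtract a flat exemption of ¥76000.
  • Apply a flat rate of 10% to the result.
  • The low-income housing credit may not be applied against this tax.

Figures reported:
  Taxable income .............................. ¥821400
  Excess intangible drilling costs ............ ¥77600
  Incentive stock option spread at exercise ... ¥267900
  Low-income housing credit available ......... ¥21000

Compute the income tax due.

¥156660

Parallel minimum levy:
  Adjusted income: ¥821400 + ¥77600 + ¥267900 = ¥1166900
  Less exemption ¥76000 → base ¥1090900
  ¥1090900 × 10% = ¥109090

General income tax:
  ¥213000 × 12% = ¥25560
  ¥608400 × 25% = ¥152100
  → ¥177660
  Less low-income housing credit ¥21000 → ¥156660

¥156660 > ¥109090, so the general income tax governs.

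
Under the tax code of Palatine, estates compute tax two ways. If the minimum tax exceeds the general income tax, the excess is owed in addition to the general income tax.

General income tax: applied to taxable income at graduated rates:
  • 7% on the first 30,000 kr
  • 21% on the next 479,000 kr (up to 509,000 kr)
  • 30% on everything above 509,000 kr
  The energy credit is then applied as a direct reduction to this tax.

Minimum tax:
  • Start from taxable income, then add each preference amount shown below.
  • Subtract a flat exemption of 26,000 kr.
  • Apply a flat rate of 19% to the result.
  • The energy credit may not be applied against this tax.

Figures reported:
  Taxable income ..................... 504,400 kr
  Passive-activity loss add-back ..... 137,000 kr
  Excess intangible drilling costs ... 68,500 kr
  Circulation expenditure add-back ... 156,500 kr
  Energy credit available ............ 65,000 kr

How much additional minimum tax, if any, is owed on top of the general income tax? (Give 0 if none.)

122,952 kr

General income tax:
  30,000 kr × 7% = 2,100 kr
  474,400 kr × 21% = 99,624 kr
  → 101,724 kr
  Less energy credit 65,000 kr → 36,724 kr

Minimum tax:
  Adjusted income: 504,400 kr + 137,000 kr + 68,500 kr + 156,500 kr = 866,400 kr
  Less exemption 26,000 kr → base 840,400 kr
  840,400 kr × 19% = 159,676 kr

Excess of minimum tax over general income tax: 159,676 kr − 36,724 kr = 122,952 kr.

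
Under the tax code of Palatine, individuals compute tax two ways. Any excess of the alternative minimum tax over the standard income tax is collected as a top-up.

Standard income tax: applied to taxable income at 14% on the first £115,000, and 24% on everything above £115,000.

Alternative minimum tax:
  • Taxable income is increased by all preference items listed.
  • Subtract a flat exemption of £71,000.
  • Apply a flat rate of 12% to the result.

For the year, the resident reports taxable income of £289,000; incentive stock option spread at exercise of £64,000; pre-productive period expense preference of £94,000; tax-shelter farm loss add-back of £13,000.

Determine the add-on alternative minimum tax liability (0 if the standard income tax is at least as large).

£0

Standard income tax:
  £115,000 × 14% = £16,100
  £174,000 × 24% = £41,760
  → £57,860

Alternative minimum tax:
  Adjusted income: £289,000 + £64,000 + £94,000 + £13,000 = £460,000
  Less exemption £71,000 → base £389,000
  £389,000 × 12% = £46,680

£46,680 ≤ £57,860, so no add-on is due.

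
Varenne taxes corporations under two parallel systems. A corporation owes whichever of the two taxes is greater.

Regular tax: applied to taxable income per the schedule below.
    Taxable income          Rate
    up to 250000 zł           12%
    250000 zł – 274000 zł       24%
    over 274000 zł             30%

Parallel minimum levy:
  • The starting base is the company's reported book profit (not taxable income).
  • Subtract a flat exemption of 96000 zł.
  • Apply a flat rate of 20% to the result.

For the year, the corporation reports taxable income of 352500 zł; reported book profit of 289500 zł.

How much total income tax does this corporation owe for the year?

59310 zł

Regular tax:
  250000 zł × 12% = 30000 zł
  24000 zł × 24% = 5760 zł
  78500 zł × 30% = 23550 zł
  → 59310 zł

Parallel minimum levy:
  Base (reported book profit): 289500 zł
  Less exemption 96000 zł → base 193500 zł
  193500 zł × 20% = 38700 zł

59310 zł > 38700 zł, so the regular tax governs.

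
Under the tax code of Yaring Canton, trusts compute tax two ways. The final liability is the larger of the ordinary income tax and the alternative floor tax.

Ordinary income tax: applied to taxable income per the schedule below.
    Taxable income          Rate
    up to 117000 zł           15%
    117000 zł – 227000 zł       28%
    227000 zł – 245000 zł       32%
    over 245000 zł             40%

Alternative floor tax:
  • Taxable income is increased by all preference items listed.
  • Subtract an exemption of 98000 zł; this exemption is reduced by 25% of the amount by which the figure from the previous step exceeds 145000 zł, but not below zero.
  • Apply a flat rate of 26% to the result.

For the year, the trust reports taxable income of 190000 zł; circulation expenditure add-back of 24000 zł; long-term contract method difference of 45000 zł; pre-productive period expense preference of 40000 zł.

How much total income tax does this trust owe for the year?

62270 zł

Ordinary income tax:
  117000 zł × 15% = 17550 zł
  73000 zł × 28% = 20440 zł
  → 37990 zł

Alternative floor tax:
  Adjusted income: 190000 zł + 24000 zł + 45000 zł + 40000 zł = 299000 zł
  Exemption: 98000 zł − 25% × (299000 zł − 145000 zł) = 98000 zł − 38500 zł = 59500 zł
  Base: 299000 zł − 59500 zł = 239500 zł
  239500 zł × 26% = 62270 zł

62270 zł > 37990 zł, so the alternative floor tax is the binding amount.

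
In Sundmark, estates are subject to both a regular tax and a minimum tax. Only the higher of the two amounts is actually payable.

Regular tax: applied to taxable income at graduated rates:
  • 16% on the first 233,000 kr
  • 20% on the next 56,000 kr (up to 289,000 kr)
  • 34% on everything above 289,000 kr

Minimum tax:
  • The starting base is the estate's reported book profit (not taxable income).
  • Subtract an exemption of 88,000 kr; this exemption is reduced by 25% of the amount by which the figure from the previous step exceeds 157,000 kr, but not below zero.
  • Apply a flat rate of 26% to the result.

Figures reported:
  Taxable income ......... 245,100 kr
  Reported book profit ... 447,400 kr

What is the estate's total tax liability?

112,320 kr

Minimum tax:
  Base (reported book profit): 447,400 kr
  Exemption: 88,000 kr − 25% × (447,400 kr − 157,000 kr) = 88,000 kr − 72,600 kr = 15,400 kr
  Base: 447,400 kr − 15,400 kr = 432,000 kr
  432,000 kr × 26% = 112,320 kr

Regular tax:
  233,000 kr × 16% = 37,280 kr
  12,100 kr × 20% = 2,420 kr
  → 39,700 kr

112,320 kr > 39,700 kr, so the minimum tax is the binding amount.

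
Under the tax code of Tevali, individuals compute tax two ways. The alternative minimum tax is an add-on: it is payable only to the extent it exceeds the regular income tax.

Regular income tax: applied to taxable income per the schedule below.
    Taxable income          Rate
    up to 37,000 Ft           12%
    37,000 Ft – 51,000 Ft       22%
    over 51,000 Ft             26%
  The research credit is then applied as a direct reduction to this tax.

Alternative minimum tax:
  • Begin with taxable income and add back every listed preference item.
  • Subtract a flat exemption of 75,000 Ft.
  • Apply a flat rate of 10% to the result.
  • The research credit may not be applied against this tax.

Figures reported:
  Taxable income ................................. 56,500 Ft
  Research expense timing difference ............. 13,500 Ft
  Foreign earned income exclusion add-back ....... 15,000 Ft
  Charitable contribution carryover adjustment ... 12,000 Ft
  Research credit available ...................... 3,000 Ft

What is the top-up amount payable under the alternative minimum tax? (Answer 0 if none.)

Alternative minimum tax:
  Adjusted income: 56,500 Ft + 13,500 Ft + 15,000 Ft + 12,000 Ft = 97,000 Ft
  Less exemption 75,000 Ft → base 22,000 Ft
  22,000 Ft × 10% = 2,200 Ft

Regular income tax:
  37,000 Ft × 12% = 4,440 Ft
  14,000 Ft × 22% = 3,080 Ft
  5,500 Ft × 26% = 1,430 Ft
  → 8,950 Ft
  Less research credit 3,000 Ft → 5,950 Ft

2,200 Ft ≤ 5,950 Ft, so no add-on is due.

0 Ft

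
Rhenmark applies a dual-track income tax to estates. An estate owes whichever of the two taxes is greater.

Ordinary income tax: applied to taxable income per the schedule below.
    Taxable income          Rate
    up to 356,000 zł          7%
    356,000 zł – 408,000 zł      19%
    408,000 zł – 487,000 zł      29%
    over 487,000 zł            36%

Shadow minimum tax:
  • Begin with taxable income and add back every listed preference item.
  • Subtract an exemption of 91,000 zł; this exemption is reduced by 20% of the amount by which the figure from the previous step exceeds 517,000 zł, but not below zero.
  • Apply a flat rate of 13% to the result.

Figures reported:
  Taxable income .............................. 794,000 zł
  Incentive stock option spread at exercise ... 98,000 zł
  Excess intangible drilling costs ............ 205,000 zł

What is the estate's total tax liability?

168,230 zł

Shadow minimum tax:
  Adjusted income: 794,000 zł + 98,000 zł + 205,000 zł = 1,097,000 zł
  Exemption: 20% × (1,097,000 zł − 517,000 zł) = 116,000 zł ≥ 91,000 zł, so the exemption is fully phased out
  Base: 1,097,000 zł − 0 zł = 1,097,000 zł
  1,097,000 zł × 13% = 142,610 zł

Ordinary income tax:
  356,000 zł × 7% = 24,920 zł
  52,000 zł × 19% = 9,880 zł
  79,000 zł × 29% = 22,910 zł
  307,000 zł × 36% = 110,520 zł
  → 168,230 zł

168,230 zł > 142,610 zł, so the ordinary income tax governs.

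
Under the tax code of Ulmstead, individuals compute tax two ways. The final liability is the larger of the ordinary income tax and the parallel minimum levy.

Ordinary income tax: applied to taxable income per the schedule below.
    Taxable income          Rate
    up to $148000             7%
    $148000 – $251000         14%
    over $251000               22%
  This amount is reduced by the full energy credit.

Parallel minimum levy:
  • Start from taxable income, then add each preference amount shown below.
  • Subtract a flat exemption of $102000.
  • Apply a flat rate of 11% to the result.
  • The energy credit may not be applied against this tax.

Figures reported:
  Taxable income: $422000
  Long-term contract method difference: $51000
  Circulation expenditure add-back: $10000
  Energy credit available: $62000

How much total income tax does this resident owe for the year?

Ordinary income tax:
  $148000 × 7% = $10360
  $103000 × 14% = $14420
  $171000 × 22% = $37620
  → $62400
  Less energy credit $62000 → $400

Parallel minimum levy:
  Adjusted income: $422000 + $51000 + $10000 = $483000
  Less exemption $102000 → base $381000
  $381000 × 11% = $41910

$41910 > $400, so the parallel minimum levy is the binding amount.

$41910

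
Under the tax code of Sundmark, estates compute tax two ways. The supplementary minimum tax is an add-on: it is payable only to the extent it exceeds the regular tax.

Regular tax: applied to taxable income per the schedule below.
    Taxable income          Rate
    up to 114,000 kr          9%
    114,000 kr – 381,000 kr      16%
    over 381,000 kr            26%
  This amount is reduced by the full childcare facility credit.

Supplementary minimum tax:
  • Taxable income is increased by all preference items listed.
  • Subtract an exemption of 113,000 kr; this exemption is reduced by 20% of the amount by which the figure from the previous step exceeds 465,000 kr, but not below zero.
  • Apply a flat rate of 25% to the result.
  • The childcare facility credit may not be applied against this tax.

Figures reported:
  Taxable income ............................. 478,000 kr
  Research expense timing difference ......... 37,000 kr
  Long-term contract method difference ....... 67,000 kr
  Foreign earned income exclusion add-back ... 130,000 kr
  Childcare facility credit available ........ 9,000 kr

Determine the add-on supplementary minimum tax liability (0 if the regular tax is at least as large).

Regular tax:
  114,000 kr × 9% = 10,260 kr
  267,000 kr × 16% = 42,720 kr
  97,000 kr × 26% = 25,220 kr
  → 78,200 kr
  Less childcare facility credit 9,000 kr → 69,200 kr

Supplementary minimum tax:
  Adjusted income: 478,000 kr + 37,000 kr + 67,000 kr + 130,000 kr = 712,000 kr
  Exemption: 113,000 kr − 20% × (712,000 kr − 465,000 kr) = 113,000 kr − 49,400 kr = 63,600 kr
  Base: 712,000 kr − 63,600 kr = 648,400 kr
  648,400 kr × 25% = 162,100 kr

Excess of supplementary minimum tax over regular tax: 162,100 kr − 69,200 kr = 92,900 kr.

92,900 kr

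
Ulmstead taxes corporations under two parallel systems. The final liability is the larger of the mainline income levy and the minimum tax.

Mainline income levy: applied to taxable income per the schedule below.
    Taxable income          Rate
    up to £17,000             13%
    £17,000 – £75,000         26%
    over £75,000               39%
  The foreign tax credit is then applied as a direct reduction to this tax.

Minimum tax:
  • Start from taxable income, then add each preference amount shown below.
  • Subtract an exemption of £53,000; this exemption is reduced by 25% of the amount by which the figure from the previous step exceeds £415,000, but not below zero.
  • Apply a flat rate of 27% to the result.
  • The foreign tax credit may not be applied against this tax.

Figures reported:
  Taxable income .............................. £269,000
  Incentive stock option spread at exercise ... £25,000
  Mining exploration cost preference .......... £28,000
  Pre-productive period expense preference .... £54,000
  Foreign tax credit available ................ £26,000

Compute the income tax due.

£87,210

Mainline income levy:
  £17,000 × 13% = £2,210
  £58,000 × 26% = £15,080
  £194,000 × 39% = £75,660
  → £92,950
  Less foreign tax credit £26,000 → £66,950

Minimum tax:
  Adjusted income: £269,000 + £25,000 + £28,000 + £54,000 = £376,000
  Exemption: £376,000 ≤ £415,000, so full £53,000 applies
  Base: £376,000 − £53,000 = £323,000
  £323,000 × 27% = £87,210

£87,210 > £66,950, so the minimum tax is the binding amount.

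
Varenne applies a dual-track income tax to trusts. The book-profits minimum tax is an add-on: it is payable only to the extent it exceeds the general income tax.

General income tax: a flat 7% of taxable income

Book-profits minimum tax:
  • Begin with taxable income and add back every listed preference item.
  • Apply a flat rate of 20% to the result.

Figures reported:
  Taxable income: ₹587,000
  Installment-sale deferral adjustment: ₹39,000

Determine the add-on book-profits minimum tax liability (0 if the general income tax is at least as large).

₹84,110

Book-profits minimum tax:
  Adjusted income: ₹587,000 + ₹39,000 = ₹626,000
  ₹626,000 × 20% = ₹125,200

General income tax:
  ₹587,000 × 7% = ₹41,090

Excess of book-profits minimum tax over general income tax: ₹125,200 − ₹41,090 = ₹84,110.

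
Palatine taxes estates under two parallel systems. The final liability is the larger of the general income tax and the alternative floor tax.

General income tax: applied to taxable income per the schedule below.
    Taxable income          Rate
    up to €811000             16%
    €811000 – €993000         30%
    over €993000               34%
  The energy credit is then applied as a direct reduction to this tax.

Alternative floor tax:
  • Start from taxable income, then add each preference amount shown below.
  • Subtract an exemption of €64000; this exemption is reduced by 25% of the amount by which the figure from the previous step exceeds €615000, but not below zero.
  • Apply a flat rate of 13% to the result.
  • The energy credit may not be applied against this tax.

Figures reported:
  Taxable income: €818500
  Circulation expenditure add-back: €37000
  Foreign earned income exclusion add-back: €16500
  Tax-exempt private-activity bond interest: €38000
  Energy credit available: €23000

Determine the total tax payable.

General income tax:
  €811000 × 16% = €129760
  €7500 × 30% = €2250
  → €132010
  Less energy credit €23000 → €109010

Alternative floor tax:
  Adjusted income: €818500 + €37000 + €16500 + €38000 = €910000
  Exemption: 25% × (€910000 − €615000) = €73750 ≥ €64000, so the exemption is fully phased out
  Base: €910000 − €0 = €910000
  €910000 × 13% = €118300

€118300 > €109010, so the alternative floor tax is the binding amount.

€118300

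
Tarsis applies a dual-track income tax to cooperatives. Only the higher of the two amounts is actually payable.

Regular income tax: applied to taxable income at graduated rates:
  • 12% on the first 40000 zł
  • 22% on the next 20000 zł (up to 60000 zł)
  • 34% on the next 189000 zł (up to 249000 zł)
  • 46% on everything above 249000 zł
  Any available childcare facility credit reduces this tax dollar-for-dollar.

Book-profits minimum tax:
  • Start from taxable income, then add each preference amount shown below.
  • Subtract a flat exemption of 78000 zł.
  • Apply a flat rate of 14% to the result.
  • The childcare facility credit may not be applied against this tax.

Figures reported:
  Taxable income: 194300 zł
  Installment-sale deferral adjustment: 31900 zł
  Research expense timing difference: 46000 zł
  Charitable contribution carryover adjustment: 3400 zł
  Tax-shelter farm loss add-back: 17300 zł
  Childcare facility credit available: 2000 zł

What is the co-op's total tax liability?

Book-profits minimum tax:
  Adjusted income: 194300 zł + 31900 zł + 46000 zł + 3400 zł + 17300 zł = 292900 zł
  Less exemption 78000 zł → base 214900 zł
  214900 zł × 14% = 30086 zł

Regular income tax:
  40000 zł × 12% = 4800 zł
  20000 zł × 22% = 4400 zł
  134300 zł × 34% = 45662 zł
  → 54862 zł
  Less childcare facility credit 2000 zł → 52862 zł

52862 zł > 30086 zł, so the regular income tax governs.

52862 zł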